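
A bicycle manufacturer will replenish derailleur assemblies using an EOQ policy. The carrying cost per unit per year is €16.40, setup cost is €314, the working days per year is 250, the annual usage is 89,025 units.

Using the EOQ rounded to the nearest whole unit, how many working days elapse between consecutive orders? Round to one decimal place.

5.2 days

2DS/H = 2·89,025·314/16.4 = 3,409,006.10
EOQ = √3,409,006.10 ≈ 1,846.35 → Q = 1,846 units
Cycle time = (working days × Q)/D = (250 × 1,846) / 89,025 = 5.184 days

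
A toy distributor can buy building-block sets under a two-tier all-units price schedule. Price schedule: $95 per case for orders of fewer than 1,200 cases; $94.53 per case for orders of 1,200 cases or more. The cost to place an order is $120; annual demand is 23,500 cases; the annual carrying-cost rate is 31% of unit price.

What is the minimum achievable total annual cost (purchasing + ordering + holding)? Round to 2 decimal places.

H₁ = 31%×$95 = $29.4500;  H₂ = 31%×$94.53 = $29.3043
EOQ₁ = √(2×23,500×120/29.4500) = 437.62  (< 1,200, feasible at tier 1)
EOQ₂ = √(2×23,500×120/29.3043) = 438.71  (< 1,200 → use Q = 1,200 at tier-2 price)
TC(tier 1 (EOQ₁), Q≈437.6) = $2,245,387.90
TC(tier 2, Q≈1,200.0) = $2,241,387.58
Minimum at tier 2: $2,241,387.58

$2,241,387.58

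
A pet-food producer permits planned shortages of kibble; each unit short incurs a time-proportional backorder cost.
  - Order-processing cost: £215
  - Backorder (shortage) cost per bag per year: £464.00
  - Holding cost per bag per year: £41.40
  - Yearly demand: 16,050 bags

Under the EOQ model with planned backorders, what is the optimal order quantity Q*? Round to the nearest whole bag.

Q* = √(2DS/H) · √((H + b)/b)
   = √(2 × 16,050 × 215 / 41.4) · √((41.4 + 464) / 464)
   = 408.293 × 1.0437 ≈ 426.12

426 bags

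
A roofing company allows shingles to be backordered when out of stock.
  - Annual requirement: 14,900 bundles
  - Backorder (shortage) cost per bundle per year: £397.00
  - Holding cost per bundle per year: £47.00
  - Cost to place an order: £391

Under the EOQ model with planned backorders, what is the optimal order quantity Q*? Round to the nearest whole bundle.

Basic EOQ = √(2·14,900·391/47) = 497.906
Backorder adjustment √((H+b)/b) = √((47+397)/397) = 1.0575
Q* = 497.906 × 1.0575 ≈ 526.56

527 bundles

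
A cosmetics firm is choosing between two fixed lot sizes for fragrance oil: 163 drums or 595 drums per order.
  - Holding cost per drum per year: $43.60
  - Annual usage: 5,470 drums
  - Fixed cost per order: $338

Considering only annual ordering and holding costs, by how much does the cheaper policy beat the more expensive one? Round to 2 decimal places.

For each Q, cost = (D/Q)·S + (Q/2)·H.
TC(163) = (5,470/163)×338 + (163/2)×43.6 = $14,896.10
TC(595) = (5,470/595)×338 + (595/2)×43.6 = $16,078.33
Lots of 163 are cheaper by $1,182.23.

$1,182.23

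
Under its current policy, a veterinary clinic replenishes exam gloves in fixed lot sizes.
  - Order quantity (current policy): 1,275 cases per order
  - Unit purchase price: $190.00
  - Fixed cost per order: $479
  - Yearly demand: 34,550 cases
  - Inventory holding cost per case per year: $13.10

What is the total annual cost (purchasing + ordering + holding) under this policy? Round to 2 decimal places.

$6,585,831.21

Ordering: D/Q × S = 34,550/1,275 × $479 = $12,979.96
Holding:  Q/2 × H = 1,275/2 × $13.1 = $8,351.25
Purchase cost = D·C = 34,550 × 190 = $6,564,500.00
Total = $12,979.96 + $8,351.25 + $6,564,500.00 = $6,585,831.21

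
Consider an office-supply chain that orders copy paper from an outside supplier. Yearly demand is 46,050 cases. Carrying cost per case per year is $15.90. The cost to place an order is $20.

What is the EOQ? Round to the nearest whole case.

340 cases

2DS/H = 2·46,050·20/15.9 = 115,849.06
EOQ = √115,849.06 ≈ 340.37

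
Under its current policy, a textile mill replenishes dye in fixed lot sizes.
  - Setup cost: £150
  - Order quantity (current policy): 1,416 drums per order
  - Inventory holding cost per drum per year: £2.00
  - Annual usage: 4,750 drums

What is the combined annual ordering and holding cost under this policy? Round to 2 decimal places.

Annual ordering cost = (D/Q)·S = (4,750/1,416) × 150 = £503.18
Annual holding cost  = (Q/2)·H = (1,416/2) × 2 = £1,416.00
Total = £503.18 + £1,416.00 = £1,919.18

£1,919.18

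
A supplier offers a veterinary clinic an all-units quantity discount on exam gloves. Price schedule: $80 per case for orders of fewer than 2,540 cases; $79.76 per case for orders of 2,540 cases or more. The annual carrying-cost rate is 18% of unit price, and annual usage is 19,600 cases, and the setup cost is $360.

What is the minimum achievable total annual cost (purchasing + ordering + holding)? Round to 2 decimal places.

H₁ = 18%×$80 = $14.4000;  H₂ = 18%×$79.76 = $14.3568
EOQ₁ = √(2×19,600×360/14.4000) = 989.95  (< 2,540, feasible at tier 1)
EOQ₂ = √(2×19,600×360/14.3568) = 991.44  (< 2,540 → use Q = 2,540 at tier-2 price)
TC(tier 1 (EOQ₁), Q≈989.9) = $1,582,255.27
TC(tier 2, Q≈2,540.0) = $1,584,307.09
Minimum at tier 1 (EOQ₁): $1,582,255.27

$1,582,255.27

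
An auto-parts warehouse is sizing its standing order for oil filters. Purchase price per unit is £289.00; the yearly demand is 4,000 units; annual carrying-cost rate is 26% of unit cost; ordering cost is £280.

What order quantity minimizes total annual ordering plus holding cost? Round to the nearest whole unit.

173 units

Carrying cost H = £289 × 26% = £75.1400/unit/yr
2DS/H = 2·4,000·280/75.14 = 29,811.02
EOQ = √29,811.02 ≈ 172.66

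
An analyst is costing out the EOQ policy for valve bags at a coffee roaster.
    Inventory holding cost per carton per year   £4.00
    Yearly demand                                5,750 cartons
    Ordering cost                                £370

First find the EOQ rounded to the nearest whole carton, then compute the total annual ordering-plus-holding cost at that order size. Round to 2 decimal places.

£4,125.53

EOQ = √(2DS/H) = √(2 × 5,750 × 370 / 4)
    = √(1,063,750.00) ≈ 1,031.38 → Q = 1,031 cartons
Annual ordering cost = (D/Q)·S = (5,750/1,031) × 370 = £2,063.53
Annual holding cost  = (Q/2)·H = (1,031/2) × 4 = £2,062.00
Total = £2,063.53 + £2,062.00 = £4,125.53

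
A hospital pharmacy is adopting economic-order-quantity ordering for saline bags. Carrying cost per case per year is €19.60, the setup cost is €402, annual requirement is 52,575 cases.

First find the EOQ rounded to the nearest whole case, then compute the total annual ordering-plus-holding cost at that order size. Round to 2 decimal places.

€28,783.64

Q* = √(2·D·S / H) = √(2·52,575·402 / 19.6) = √2,156,648.0 ≈ 1,468.55 → Q = 1,469 cases
Ordering: D/Q × S = 52,575/1,469 × €402 = €14,387.44
Holding:  Q/2 × H = 1,469/2 × €19.6 = €14,396.20
Total = €14,387.44 + €14,396.20 = €28,783.64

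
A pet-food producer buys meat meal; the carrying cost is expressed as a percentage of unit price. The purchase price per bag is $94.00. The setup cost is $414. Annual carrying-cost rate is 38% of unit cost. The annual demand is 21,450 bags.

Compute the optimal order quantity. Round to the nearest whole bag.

H = i·C = 0.38 × $94 = $35.7200 per bag-year
Q* = √(2·D·S / H) = √(2·21,450·414 / 35.72) = √497,217.2 ≈ 705.14

705 bags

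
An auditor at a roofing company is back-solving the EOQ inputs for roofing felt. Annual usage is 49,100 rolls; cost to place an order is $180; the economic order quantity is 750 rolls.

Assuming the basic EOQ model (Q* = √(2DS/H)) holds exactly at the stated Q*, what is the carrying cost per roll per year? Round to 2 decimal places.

EOQ relation: Q² = 2DS/H, so rearrange for the unknown.
H = 2DS / Q² = 2 × 49,100 × 180 / 750² = 31.4240

$31.42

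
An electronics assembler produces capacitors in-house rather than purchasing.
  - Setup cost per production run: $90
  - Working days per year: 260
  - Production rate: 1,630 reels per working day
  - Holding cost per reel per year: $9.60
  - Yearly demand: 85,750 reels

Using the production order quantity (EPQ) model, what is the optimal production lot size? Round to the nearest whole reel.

d = 85,750/260 = 329.8077 reels/day;  effective holding cost H(1 − d/p) = 9.6·(1 − 329.8077/1630) = 7.65757
Q* = √(2DS / H_eff) = √(2·85,750·90 / 7.65757) ≈ 1,419.74

1,420 reels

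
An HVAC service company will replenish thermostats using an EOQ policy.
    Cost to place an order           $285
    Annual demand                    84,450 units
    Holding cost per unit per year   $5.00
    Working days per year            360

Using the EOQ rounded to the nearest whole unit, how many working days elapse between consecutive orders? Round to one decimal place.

Q* = √(2·D·S / H) = √(2·84,450·285 / 5) = √9,627,300.0 ≈ 3,102.79 → Q = 3,103 units
Cycle time = (working days × Q)/D = (360 × 3,103) / 84,450 = 13.228 days

13.2 days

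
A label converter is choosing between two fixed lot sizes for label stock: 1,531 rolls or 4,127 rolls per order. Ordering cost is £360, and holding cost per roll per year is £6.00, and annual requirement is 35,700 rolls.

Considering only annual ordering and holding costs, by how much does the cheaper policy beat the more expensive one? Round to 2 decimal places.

TC(Q) = (D/Q)S + (Q/2)H
TC(1,531) = (35,700/1,531)×360 + (1,531/2)×6 = £12,987.51
TC(4,127) = (35,700/4,127)×360 + (4,127/2)×6 = £15,495.13
|ΔTC| = |£12,987.51 − £15,495.13| = £2,507.61

£2,507.61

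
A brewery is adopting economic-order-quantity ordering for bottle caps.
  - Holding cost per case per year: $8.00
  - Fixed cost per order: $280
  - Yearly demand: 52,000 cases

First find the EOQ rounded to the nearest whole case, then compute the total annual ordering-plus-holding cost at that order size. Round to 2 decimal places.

$15,263.03

EOQ = √(2DS/H) = √(2 × 52,000 × 280 / 8)
    = √(3,640,000.00) ≈ 1,907.88 → Q = 1,908 cases
Ordering: D/Q × S = 52,000/1,908 × $280 = $7,631.03
Holding:  Q/2 × H = 1,908/2 × $8 = $7,632.00
Total = $7,631.03 + $7,632.00 = $15,263.03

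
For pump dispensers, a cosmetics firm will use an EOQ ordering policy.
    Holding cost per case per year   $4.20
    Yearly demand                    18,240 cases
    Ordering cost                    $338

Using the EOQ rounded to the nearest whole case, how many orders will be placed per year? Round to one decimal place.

Optimal lot size Q* = (2 × 18,240 × $338 / $4.2)^½ ≈ 1,713.41 → Q = 1,713
N = D/Q = 18,240/1,713 ≈ 10.648 orders/yr

10.6 orders per year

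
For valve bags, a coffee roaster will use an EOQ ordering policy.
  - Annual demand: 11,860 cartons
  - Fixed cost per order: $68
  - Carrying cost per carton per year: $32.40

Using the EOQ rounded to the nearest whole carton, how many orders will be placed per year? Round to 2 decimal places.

2DS/H = 2·11,860·68/32.4 = 49,782.72
EOQ = √49,782.72 ≈ 223.12 → Q = 223
N = D/Q = 11,860/223 ≈ 53.184 orders/yr

53.18 orders per year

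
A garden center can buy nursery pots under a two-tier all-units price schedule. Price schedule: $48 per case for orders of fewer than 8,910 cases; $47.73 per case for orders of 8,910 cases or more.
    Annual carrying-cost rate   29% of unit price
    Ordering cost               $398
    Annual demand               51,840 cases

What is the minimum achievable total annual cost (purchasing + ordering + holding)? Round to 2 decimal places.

H₁ = 29%×$48 = $13.9200;  H₂ = 29%×$47.73 = $13.8417
EOQ₁ = √(2×51,840×398/13.9200) = 1,721.75  (< 8,910, feasible at tier 1)
EOQ₂ = √(2×51,840×398/13.8417) = 1,726.61  (< 8,910 → use Q = 8,910 at tier-2 price)
TC(tier 1 (EOQ₁), Q≈1,721.7) = $2,512,286.72
TC(tier 2, Q≈8,910.0) = $2,538,303.61
Minimum at tier 1 (EOQ₁): $2,512,286.72

$2,512,286.72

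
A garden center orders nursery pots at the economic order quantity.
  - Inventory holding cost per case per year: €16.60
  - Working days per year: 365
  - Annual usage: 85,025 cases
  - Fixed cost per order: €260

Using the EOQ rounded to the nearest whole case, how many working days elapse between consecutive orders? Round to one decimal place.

7.0 days

2DS/H = 2·85,025·260/16.6 = 2,663,433.73
EOQ = √2,663,433.73 ≈ 1,632.00 → Q = 1,632 cases
T = Q/D × 365 days = 1,632/85,025 × 365 = 7.006 days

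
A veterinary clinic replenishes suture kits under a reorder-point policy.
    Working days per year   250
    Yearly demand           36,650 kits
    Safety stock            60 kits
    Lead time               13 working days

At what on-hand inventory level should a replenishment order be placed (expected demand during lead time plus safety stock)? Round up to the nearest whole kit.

Daily demand d = 36,650 / 250 = 146.600 kits/day
Demand during lead time = 146.600 × 13 = 1,905.80
Reorder point = 1,905.80 + 60 = 1,965.80 → round up

1,966 kits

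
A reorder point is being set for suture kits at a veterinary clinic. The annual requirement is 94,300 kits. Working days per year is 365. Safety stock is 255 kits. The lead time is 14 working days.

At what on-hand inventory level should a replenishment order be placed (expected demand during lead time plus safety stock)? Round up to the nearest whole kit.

Daily demand d = 94,300 / 365 = 258.356 kits/day
Demand during lead time = 258.356 × 14 = 3,616.99
Reorder point = 3,616.99 + 255 = 3,871.99 → round up

3,872 kits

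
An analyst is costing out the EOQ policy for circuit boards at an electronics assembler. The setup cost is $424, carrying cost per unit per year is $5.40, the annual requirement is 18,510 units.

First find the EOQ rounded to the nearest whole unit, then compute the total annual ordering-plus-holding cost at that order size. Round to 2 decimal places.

Optimal lot size Q* = (2 × 18,510 × $424 / $5.4)^½ ≈ 1,704.92 → Q = 1,705 units
Orders/yr = 18,510/1,705 = 10.856; ordering cost = 10.856 × $424 = $4,603.07
Average inventory = 1,705/2 = 852.5; holding cost = 852.5 × $5.4 = $4,603.50
Total = $4,603.07 + $4,603.50 = $9,206.57

$9,206.57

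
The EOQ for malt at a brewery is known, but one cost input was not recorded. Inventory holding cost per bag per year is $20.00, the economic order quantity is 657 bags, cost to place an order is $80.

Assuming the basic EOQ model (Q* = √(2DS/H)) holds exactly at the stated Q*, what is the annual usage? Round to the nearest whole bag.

53,956 bags per year

EOQ relation: Q² = 2DS/H, so rearrange for the unknown.
D = Q²H / (2S) = 657² × 20 / (2 × 80) = 53,956.12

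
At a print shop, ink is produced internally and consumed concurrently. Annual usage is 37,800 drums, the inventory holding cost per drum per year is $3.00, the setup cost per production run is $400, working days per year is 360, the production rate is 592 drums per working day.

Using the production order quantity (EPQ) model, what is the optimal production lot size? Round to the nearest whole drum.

3,500 drums

Daily demand d = 37,800/360 = 105.000; p = 592; 1 − d/p = 0.82264
EPQ = √(2DS / (H(1 − d/p)))
    = √(2 × 37,800 × 400 / (3 × 0.82264)) ≈ 3,500.47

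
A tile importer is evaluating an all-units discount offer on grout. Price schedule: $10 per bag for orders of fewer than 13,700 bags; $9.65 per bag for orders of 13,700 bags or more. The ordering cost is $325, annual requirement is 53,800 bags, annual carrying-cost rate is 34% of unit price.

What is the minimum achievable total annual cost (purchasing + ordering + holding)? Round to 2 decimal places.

H₁ = 34%×$10 = $3.4000;  H₂ = 34%×$9.65 = $3.2810
EOQ₁ = √(2×53,800×325/3.4000) = 3,207.07  (< 13,700, feasible at tier 1)
EOQ₂ = √(2×53,800×325/3.2810) = 3,264.71  (< 13,700 → use Q = 13,700 at tier-2 price)
TC(tier 1 (EOQ₁), Q≈3,207.1) = $548,904.04
TC(tier 2, Q≈13,700.0) = $542,921.13
Minimum at tier 2: $542,921.13

$542,921.13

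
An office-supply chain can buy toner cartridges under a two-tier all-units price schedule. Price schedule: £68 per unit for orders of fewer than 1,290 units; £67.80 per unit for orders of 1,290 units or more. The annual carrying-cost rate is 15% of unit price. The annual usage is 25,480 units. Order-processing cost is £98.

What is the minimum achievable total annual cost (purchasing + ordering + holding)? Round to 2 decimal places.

H₁ = 15%×£68 = £10.2000;  H₂ = 15%×£67.80 = £10.1700
EOQ₁ = √(2×25,480×98/10.2000) = 699.73  (< 1,290, feasible at tier 1)
EOQ₂ = √(2×25,480×98/10.1700) = 700.76  (< 1,290 → use Q = 1,290 at tier-2 price)
TC(tier 1 (EOQ₁), Q≈699.7) = £1,739,777.20
TC(tier 2, Q≈1,290.0) = £1,736,039.34
Minimum at tier 2: £1,736,039.34

£1,736,039.34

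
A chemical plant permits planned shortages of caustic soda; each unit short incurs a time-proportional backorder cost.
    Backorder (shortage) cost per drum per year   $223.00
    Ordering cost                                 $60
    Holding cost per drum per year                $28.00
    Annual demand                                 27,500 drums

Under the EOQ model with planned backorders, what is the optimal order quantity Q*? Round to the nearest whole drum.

Q* = √(2DS/H) · √((H + b)/b)
   = √(2 × 27,500 × 60 / 28) · √((28 + 223) / 223)
   = 343.303 × 1.0609 ≈ 364.22

364 drums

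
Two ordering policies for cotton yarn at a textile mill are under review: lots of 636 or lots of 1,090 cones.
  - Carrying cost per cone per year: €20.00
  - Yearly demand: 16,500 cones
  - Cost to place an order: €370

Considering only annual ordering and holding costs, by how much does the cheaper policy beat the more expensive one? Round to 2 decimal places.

€541.86

For each Q, cost = (D/Q)·S + (Q/2)·H.
TC(636) = (16,500/636)×370 + (636/2)×20 = €15,959.06
TC(1,090) = (16,500/1,090)×370 + (1,090/2)×20 = €16,500.92
Lots of 636 are cheaper by €541.86.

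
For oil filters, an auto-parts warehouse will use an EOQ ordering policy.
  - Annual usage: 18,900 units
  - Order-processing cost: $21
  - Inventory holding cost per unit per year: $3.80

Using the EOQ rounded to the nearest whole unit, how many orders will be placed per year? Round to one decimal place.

2DS/H = 2·18,900·21/3.8 = 208,894.74
EOQ = √208,894.74 ≈ 457.05 → Q = 457
Orders per year = D/Q = 18,900 / 457 = 41.357

41.4 orders per year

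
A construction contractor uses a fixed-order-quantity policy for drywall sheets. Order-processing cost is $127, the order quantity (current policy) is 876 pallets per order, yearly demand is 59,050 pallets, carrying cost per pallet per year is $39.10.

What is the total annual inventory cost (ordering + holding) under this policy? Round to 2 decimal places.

Annual ordering cost = (D/Q)·S = (59,050/876) × 127 = $8,560.90
Annual holding cost  = (Q/2)·H = (876/2) × 39.1 = $17,125.80
Total = $8,560.90 + $17,125.80 = $25,686.70

$25,686.70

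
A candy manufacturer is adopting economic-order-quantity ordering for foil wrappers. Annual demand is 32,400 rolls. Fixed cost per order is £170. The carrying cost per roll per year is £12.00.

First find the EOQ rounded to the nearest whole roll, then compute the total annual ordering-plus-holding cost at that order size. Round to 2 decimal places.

£11,497.48

EOQ = √(2DS/H) = √(2 × 32,400 × 170 / 12)
    = √(918,000.00) ≈ 958.12 → Q = 958 rolls
Orders/yr = 32,400/958 = 33.820; ordering cost = 33.820 × £170 = £5,749.48
Average inventory = 958/2 = 479; holding cost = 479 × £12 = £5,748.00
Total = £5,749.48 + £5,748.00 = £11,497.48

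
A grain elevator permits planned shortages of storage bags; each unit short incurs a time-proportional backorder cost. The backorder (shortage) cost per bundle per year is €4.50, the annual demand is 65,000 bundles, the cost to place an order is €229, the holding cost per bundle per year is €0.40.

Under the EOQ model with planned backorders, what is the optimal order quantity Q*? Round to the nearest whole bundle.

Basic EOQ = √(2·65,000·229/0.4) = 8,626.993
Backorder adjustment √((H+b)/b) = √((0.4+4.5)/4.5) = 1.0435
Q* = 8,626.993 × 1.0435 ≈ 9,002.25

9,002 bundles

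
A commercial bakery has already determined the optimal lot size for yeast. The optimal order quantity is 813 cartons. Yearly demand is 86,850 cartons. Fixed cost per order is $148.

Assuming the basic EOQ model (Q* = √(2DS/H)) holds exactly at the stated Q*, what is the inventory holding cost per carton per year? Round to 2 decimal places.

From Q* = √(2DS/H) ⇒ Q*² = 2DS/H.
H = 2DS / Q² = 2 × 86,850 × 148 / 813² = 38.8938

$38.89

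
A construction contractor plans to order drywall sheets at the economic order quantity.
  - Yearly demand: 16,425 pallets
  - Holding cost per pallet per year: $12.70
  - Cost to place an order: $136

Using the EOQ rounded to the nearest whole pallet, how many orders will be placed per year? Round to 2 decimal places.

27.70 orders per year

2DS/H = 2·16,425·136/12.7 = 351,779.53
EOQ = √351,779.53 ≈ 593.11 → Q = 593
Orders per year = D/Q = 16,425 / 593 = 27.698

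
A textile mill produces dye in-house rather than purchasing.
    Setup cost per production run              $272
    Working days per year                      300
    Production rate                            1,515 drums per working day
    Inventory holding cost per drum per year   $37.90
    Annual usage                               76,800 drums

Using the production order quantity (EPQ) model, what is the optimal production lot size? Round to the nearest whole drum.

d = 76,800/300 = 256.0000 drums/day;  effective holding cost H(1 − d/p) = 37.9·(1 − 256.0000/1515) = 31.49578
Q* = √(2DS / H_eff) = √(2·76,800·272 / 31.49578) ≈ 1,151.74

1,152 drums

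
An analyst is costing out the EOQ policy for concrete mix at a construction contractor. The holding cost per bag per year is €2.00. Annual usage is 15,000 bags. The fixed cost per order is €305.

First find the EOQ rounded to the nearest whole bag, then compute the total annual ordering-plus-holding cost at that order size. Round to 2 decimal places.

€4,277.85

Optimal lot size Q* = (2 × 15,000 × €305 / €2)^½ ≈ 2,138.92 → Q = 2,139 bags
Ordering: D/Q × S = 15,000/2,139 × €305 = €2,138.85
Holding:  Q/2 × H = 2,139/2 × €2 = €2,139.00
Total = €2,138.85 + €2,139.00 = €4,277.85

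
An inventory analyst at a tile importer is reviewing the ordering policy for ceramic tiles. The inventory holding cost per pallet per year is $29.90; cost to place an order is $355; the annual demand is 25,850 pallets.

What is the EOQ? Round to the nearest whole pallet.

Optimal lot size Q* = (2 × 25,850 × $355 / $29.9)^½ ≈ 783.47

783 pallets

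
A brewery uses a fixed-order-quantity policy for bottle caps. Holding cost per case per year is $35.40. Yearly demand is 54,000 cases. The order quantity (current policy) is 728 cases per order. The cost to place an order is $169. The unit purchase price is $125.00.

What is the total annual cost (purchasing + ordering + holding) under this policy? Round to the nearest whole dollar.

Orders/yr = 54,000/728 = 74.176; ordering cost = 74.176 × $169 = $12,535.71
Average inventory = 728/2 = 364; holding cost = 364 × $35.4 = $12,885.60
Purchase cost = D·C = 54,000 × 125 = $6,750,000.00
Total = $12,535.71 + $12,885.60 + $6,750,000.00 = $6,775,421.31

$6,775,421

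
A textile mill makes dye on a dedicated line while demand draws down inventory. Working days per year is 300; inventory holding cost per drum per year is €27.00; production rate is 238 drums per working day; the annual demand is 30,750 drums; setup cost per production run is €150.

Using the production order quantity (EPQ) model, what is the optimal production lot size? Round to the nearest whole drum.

775 drums

d = 30,750/300 = 102.5000 drums/day;  effective holding cost H(1 − d/p) = 27·(1 − 102.5000/238) = 15.37185
Q* = √(2DS / H_eff) = √(2·30,750·150 / 15.37185) ≈ 774.68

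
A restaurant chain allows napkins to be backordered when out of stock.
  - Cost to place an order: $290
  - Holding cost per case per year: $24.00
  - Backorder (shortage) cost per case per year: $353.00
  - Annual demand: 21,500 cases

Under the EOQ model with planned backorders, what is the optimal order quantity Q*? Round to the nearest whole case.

Q* = √(2DS/H) · √((H + b)/b)
   = √(2 × 21,500 × 290 / 24) · √((24 + 353) / 353)
   = 720.821 × 1.0334 ≈ 744.92

745 cases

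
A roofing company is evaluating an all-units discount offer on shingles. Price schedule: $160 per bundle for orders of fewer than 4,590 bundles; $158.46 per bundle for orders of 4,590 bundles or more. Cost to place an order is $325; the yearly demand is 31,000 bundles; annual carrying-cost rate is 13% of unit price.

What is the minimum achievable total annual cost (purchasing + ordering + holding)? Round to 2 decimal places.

$4,961,731.53

H₁ = 13%×$160 = $20.8000;  H₂ = 13%×$158.46 = $20.5998
EOQ₁ = √(2×31,000×325/20.8000) = 984.25  (< 4,590, feasible at tier 1)
EOQ₂ = √(2×31,000×325/20.5998) = 989.02  (< 4,590 → use Q = 4,590 at tier-2 price)
TC(tier 1 (EOQ₁), Q≈984.3) = $4,980,472.42
TC(tier 2, Q≈4,590.0) = $4,961,731.53
Minimum at tier 2: $4,961,731.53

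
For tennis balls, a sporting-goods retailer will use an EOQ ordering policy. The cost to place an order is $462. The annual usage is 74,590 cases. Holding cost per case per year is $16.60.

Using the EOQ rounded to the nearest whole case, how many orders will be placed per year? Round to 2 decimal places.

36.60 orders per year

Optimal lot size Q* = (2 × 74,590 × $462 / $16.6)^½ ≈ 2,037.62 → Q = 2,038
Orders per year = D/Q = 74,590 / 2,038 = 36.600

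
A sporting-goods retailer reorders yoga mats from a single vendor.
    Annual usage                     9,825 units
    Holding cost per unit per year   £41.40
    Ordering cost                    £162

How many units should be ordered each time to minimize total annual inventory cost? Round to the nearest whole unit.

277 units

2DS/H = 2·9,825·162/41.4 = 76,891.30
EOQ = √76,891.30 ≈ 277.29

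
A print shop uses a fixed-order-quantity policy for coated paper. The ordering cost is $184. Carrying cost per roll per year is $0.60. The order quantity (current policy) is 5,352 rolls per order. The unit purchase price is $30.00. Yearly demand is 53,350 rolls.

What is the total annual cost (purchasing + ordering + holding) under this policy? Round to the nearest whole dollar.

Orders/yr = 53,350/5,352 = 9.968; ordering cost = 9.968 × $184 = $1,834.16
Average inventory = 5,352/2 = 2676; holding cost = 2676 × $0.6 = $1,605.60
Purchase cost = D·C = 53,350 × 30 = $1,600,500.00
Total = $1,834.16 + $1,605.60 + $1,600,500.00 = $1,603,939.76

$1,603,940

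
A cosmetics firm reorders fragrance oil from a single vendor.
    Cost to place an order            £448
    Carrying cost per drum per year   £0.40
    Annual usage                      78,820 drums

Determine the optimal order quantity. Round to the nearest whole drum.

2DS/H = 2·78,820·448/0.4 = 176,556,800.00
EOQ = √176,556,800.00 ≈ 13,287.47

13,287 drums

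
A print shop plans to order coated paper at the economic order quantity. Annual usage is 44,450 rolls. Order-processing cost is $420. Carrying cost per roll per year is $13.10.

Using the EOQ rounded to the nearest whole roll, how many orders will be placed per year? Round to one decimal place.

2DS/H = 2·44,450·420/13.1 = 2,850,229.01
EOQ = √2,850,229.01 ≈ 1,688.26 → Q = 1,688
Orders per year = D/Q = 44,450 / 1,688 = 26.333

26.3 orders per year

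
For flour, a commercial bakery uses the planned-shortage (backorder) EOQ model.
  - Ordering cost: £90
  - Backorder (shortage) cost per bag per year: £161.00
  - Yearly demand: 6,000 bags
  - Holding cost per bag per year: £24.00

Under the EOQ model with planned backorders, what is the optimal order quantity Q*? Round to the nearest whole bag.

227 bags

Q* = √(2DS/H) · √((H + b)/b)
   = √(2 × 6,000 × 90 / 24) · √((24 + 161) / 161)
   = 212.132 × 1.0719 ≈ 227.39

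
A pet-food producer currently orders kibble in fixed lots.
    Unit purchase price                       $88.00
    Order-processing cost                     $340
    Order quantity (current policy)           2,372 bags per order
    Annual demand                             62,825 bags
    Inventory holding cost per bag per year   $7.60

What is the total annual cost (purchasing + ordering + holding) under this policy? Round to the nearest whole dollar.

$5,546,619

Ordering: D/Q × S = 62,825/2,372 × $340 = $9,005.27
Holding:  Q/2 × H = 2,372/2 × $7.6 = $9,013.60
Purchase cost = D·C = 62,825 × 88 = $5,528,600.00
Total = $9,005.27 + $9,013.60 + $5,528,600.00 = $5,546,618.87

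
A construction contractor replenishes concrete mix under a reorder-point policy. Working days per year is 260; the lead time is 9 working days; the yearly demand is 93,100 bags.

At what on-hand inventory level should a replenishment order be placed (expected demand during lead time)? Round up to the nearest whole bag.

3,223 bags

Daily demand d = 93,100 / 260 = 358.077 bags/day
Demand during lead time = 358.077 × 9 = 3,222.69
Reorder point = 3,222.69 → round up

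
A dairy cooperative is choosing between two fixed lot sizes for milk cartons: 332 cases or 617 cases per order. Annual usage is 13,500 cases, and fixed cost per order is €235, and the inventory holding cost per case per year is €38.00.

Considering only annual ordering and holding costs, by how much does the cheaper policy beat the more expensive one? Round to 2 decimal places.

€1,001.09

TC(Q) = (D/Q)S + (Q/2)H
TC(332) = (13,500/332)×235 + (332/2)×38 = €15,863.72
TC(617) = (13,500/617)×235 + (617/2)×38 = €16,864.82
|ΔTC| = |€15,863.72 − €16,864.82| = €1,001.09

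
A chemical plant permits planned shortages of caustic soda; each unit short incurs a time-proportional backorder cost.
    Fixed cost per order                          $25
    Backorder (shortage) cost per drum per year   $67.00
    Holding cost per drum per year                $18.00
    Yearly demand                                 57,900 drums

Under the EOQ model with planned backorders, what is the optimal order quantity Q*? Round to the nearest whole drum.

Q* = √(2DS/H) · √((H + b)/b)
   = √(2 × 57,900 × 25 / 18) · √((18 + 67) / 67)
   = 401.040 × 1.1263 ≈ 451.71

452 drums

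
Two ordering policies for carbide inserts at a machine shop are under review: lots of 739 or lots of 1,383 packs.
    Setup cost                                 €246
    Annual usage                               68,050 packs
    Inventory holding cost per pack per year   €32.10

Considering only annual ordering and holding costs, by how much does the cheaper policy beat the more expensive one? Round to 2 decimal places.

€212.10

TC(Q) = (D/Q)S + (Q/2)H
TC(739) = (68,050/739)×246 + (739/2)×32.1 = €34,513.59
TC(1,383) = (68,050/1,383)×246 + (1,383/2)×32.1 = €34,301.49
Cheaper: Q = 1,383.  Difference = €212.10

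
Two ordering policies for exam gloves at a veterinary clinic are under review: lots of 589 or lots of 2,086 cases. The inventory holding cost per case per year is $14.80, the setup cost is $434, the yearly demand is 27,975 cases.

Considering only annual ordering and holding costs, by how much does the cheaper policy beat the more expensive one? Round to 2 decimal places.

$3,715.06

Annual cost at Q: ordering D·S/Q plus holding Q·H/2.
TC(589) = (27,975/589)×434 + (589/2)×14.8 = $24,971.76
TC(2,086) = (27,975/2,086)×434 + (2,086/2)×14.8 = $21,256.70
Lots of 2,086 are cheaper by $3,715.06.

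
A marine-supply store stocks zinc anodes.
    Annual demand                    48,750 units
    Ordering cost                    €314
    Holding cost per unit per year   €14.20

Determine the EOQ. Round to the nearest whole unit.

Optimal lot size Q* = (2 × 48,750 × €314 / €14.2)^½ ≈ 1,468.33

1,468 units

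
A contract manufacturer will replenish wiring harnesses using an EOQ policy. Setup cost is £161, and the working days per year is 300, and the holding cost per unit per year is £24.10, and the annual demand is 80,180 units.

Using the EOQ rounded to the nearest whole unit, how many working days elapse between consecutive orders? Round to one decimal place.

Q* = √(2·D·S / H) = √(2·80,180·161 / 24.1) = √1,071,284.6 ≈ 1,035.03 → Q = 1,035 units
Days between orders = 300 / (D/Q) = 300 / 77.469 ≈ 3.873

3.9 days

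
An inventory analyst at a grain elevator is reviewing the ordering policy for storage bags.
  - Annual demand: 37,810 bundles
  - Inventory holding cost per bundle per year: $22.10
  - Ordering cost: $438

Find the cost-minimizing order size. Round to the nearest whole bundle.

1,224 bundles

2DS/H = 2·37,810·438/22.1 = 1,498,713.12
EOQ = √1,498,713.12 ≈ 1,224.22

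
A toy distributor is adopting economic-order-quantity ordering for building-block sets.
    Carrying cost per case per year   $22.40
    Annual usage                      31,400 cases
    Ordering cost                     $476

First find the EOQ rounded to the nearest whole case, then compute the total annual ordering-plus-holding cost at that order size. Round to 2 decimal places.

2DS/H = 2·31,400·476/22.4 = 1,334,500.00
EOQ = √1,334,500.00 ≈ 1,155.21 → Q = 1,155 cases
Orders/yr = 31,400/1,155 = 27.186; ordering cost = 27.186 × $476 = $12,940.61
Average inventory = 1,155/2 = 577.5; holding cost = 577.5 × $22.4 = $12,936.00
Total = $12,940.61 + $12,936.00 = $25,876.61

$25,876.61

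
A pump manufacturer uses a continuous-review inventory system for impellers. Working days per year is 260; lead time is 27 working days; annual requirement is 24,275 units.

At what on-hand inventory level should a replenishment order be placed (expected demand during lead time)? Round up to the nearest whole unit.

Daily demand d = 24,275 / 260 = 93.365 units/day
Demand during lead time = 93.365 × 27 = 2,520.87
Reorder point = 2,520.87 → round up

2,521 units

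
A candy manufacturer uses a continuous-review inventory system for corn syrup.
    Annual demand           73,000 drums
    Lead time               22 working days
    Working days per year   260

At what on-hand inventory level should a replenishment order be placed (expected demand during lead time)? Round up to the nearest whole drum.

Daily demand d = 73,000 / 260 = 280.769 drums/day
Demand during lead time = 280.769 × 22 = 6,176.92
Reorder point = 6,176.92 → round up

6,177 drums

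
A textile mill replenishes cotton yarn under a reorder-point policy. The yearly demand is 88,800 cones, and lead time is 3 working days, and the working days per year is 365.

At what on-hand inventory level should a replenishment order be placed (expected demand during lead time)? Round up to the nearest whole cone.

730 cones

Daily demand d = 88,800 / 365 = 243.288 cones/day
Demand during lead time = 243.288 × 3 = 729.86
Reorder point = 729.86 → round up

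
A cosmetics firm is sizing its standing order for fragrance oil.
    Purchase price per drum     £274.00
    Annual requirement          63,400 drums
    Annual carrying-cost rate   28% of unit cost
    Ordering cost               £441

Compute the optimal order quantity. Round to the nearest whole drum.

Holding cost per drum per year: H = 28% × £274 = £76.7200
Q* = √(2·D·S / H) = √(2·63,400·441 / 76.72) = √728,868.6 ≈ 853.74

854 drums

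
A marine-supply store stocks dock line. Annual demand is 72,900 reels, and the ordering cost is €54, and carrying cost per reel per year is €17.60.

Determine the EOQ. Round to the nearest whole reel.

669 reels

Q* = √(2·D·S / H) = √(2·72,900·54 / 17.6) = √447,340.9 ≈ 668.84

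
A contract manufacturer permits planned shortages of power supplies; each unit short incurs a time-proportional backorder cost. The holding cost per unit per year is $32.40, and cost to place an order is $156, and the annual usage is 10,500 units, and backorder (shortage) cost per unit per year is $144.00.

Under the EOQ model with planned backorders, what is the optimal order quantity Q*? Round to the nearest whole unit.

Basic EOQ = √(2·10,500·156/32.4) = 317.980
Backorder adjustment √((H+b)/b) = √((32.4+144)/144) = 1.1068
Q* = 317.980 × 1.1068 ≈ 351.94

352 units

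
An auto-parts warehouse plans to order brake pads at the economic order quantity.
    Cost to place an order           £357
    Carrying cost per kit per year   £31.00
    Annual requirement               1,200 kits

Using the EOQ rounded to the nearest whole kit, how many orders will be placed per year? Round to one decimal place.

7.2 orders per year

Optimal lot size Q* = (2 × 1,200 × £357 / £31)^½ ≈ 166.25 → Q = 166
N = D/Q = 1,200/166 ≈ 7.229 orders/yr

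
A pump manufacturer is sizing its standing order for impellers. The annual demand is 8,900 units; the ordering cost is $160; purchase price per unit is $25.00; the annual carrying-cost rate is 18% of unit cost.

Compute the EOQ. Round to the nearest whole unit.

H = i·C = 0.18 × $25 = $4.5000 per unit-year
Q* = √(2·D·S / H) = √(2·8,900·160 / 4.5) = √632,888.9 ≈ 795.54

796 units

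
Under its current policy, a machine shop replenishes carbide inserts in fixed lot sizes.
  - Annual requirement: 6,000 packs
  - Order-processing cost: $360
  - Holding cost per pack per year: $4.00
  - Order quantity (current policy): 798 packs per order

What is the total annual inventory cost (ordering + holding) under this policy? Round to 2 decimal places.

Annual ordering cost = (D/Q)·S = (6,000/798) × 360 = $2,706.77
Annual holding cost  = (Q/2)·H = (798/2) × 4 = $1,596.00
Total = $2,706.77 + $1,596.00 = $4,302.77

$4,302.77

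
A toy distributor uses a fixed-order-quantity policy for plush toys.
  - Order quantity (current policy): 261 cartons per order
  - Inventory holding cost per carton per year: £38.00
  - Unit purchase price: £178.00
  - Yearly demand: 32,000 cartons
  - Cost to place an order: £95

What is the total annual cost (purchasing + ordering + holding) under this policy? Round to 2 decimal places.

Annual ordering cost = (D/Q)·S = (32,000/261) × 95 = £11,647.51
Annual holding cost  = (Q/2)·H = (261/2) × 38 = £4,959.00
Purchase cost = D·C = 32,000 × 178 = £5,696,000.00
Total = £11,647.51 + £4,959.00 + £5,696,000.00 = £5,712,606.51

£5,712,606.51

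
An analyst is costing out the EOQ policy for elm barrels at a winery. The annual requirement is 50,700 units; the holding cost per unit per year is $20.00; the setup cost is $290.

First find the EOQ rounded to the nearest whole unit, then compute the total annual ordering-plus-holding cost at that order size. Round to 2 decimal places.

2DS/H = 2·50,700·290/20 = 1,470,300.00
EOQ = √1,470,300.00 ≈ 1,212.56 → Q = 1,213 units
Annual ordering cost = (D/Q)·S = (50,700/1,213) × 290 = $12,121.19
Annual holding cost  = (Q/2)·H = (1,213/2) × 20 = $12,130.00
Total = $12,121.19 + $12,130.00 = $24,251.19

$24,251.19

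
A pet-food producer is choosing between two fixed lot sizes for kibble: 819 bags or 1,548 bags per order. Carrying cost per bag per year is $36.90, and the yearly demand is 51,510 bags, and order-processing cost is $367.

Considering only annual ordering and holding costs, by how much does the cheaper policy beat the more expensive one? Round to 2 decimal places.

For each Q, cost = (D/Q)·S + (Q/2)·H.
TC(819) = (51,510/819)×367 + (819/2)×36.9 = $38,192.56
TC(1,548) = (51,510/1,548)×367 + (1,548/2)×36.9 = $40,772.60
Lots of 819 are cheaper by $2,580.03.

$2,580.03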